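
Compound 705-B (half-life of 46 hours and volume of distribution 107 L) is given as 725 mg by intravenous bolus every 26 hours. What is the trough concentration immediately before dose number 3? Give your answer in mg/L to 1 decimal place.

f = (1/2)^(τ/t½) = (1/2)^(26/46) ≈ 0.6759.
C₀ = D/Vd = 725/107 ≈ 6.776 mg/L.
Before the 3rd dose, 2 doses have been given. Superposition: Cmin = C₀·(f + f²).
≈ 6.776 × (0.6759 + 0.4568) ≈ 6.776 × 1.1327 ≈ 7.675 mg/L.

7.7 mg/L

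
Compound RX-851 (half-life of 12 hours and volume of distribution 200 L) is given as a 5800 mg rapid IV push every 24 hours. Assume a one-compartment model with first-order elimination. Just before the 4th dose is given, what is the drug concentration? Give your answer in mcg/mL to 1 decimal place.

f = (1/2)^(τ/t½) = (1/2)^(24/12) ≈ 0.2500.
C₀ = D/Vd = 5800/200 ≈ 29.000 mcg/mL.
Before the 4th dose, 3 doses have been given. Superposition: Cmin = C₀·(f + f² + … + f^3).
≈ 29.000 × (0.2500 + 0.0625 + 0.0156) ≈ 29.000 × 0.3281 ≈ 9.515 mcg/mL.

9.5 mcg/mL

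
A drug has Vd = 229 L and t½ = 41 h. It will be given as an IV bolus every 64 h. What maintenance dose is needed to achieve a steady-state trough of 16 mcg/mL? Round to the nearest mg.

τ/t½ = 64/41 ≈ 1.561, so f = (1/2)^(64/41) ≈ 0.338922.
Cmin,ss = (D/Vd)·f/(1−f), so D = Cmin,ss·Vd·(1−f)/f.
D = 16 × 229 × (1−f)/f ≈ 16 × 229 × 1.95053 ≈ 7146.74 mg.

7147 mg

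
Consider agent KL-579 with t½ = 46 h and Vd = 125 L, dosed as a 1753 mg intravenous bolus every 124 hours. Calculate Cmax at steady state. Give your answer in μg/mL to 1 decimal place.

τ/t½ = 124/46 ≈ 2.6957, so fraction remaining f = (1/2)^(124/46) ≈ 0.1544.
Accumulation ratio R = 1/(1 − f) ≈ 1/0.8456 ≈ 1.1826.
Each bolus raises the concentration by D/Vd = 1753/125 ≈ 14.024 μg/mL.
Cmax,ss = C₀/(1 − f) ≈ 14.024/0.8456 ≈ 16.585 μg/mL.

16.6 μg/mL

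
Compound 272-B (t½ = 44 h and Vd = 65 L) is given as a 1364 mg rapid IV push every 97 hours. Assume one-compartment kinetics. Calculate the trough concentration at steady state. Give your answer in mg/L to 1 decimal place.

k = ln2/t½ = ln2/44 ≈ 0.015753 h⁻¹; fraction remaining f = e^(−kτ) = e^(−0.015753×97) ≈ 0.2170.
At steady state, accumulation factor R = 1/(1 − e^(−kτ)) ≈ 1.2771.
Single-dose peak C₀ = D/Vd = 1364/65 ≈ 20.985 mg/L.
Cmax,ss = C₀/(1 − f) ≈ 20.985/0.7830 ≈ 26.801 mg/L.
Steady-state trough Cmin,ss = Cmax,ss·f ≈ 26.801 × 0.2170 ≈ 5.816 mg/L.

5.8 mg/L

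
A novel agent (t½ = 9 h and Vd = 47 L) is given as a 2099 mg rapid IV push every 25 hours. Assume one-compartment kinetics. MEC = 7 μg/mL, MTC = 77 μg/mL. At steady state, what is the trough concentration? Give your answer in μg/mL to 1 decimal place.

Over one 25-h interval, 25/9 ≈ 2.7778 half-lives elapse, leaving f ≈ 0.1458 of each dose.
Accumulation ratio R = 1/(1 − f) ≈ 1/0.8542 ≈ 1.1707.
Each bolus raises the concentration by D/Vd = 2099/47 ≈ 44.660 μg/mL.
Steady-state peak Cmax,ss = C₀·R ≈ 44.660 × 1.1707 ≈ 52.283 μg/mL.
Steady-state trough Cmin,ss = Cmax,ss·f ≈ 52.283 × 0.1458 ≈ 7.623 μg/mL.
Trough 7.6 μg/mL vs MEC 7 μg/mL: adequate.

7.6 μg/mL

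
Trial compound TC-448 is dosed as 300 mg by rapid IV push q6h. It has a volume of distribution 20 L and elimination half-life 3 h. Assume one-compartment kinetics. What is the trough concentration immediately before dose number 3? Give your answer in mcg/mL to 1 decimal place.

f = (1/2)^(τ/t½) = (1/2)^(6/3) ≈ 0.2500.
C₀ = D/Vd = 300/20 ≈ 15.000 mcg/mL.
Before the 3rd dose, 2 doses have been given. Superposition: Cmin = C₀·(f + f²).
≈ 15.000 × (0.2500 + 0.0625) ≈ 15.000 × 0.3125 ≈ 4.688 mcg/mL.

4.7 mcg/mL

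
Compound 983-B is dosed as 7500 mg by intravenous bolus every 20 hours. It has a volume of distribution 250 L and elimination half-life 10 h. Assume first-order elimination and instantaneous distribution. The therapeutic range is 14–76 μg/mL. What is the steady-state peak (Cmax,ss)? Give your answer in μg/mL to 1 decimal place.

The dosing interval is 2 half-lives, so f = 2^(−2) = 0.25.
Accumulation ratio R = 1/(1 − f) = 1/0.75 = 4/3.
Single-dose peak C₀ = D/Vd = 7500/250 = 30 μg/mL.
Steady-state peak Cmax,ss = C₀·R = 30 × 4/3 ≈ 40.000 μg/mL.
Peak 40.0 μg/mL vs MTC 76 μg/mL: below toxic threshold.

40.0 μg/mL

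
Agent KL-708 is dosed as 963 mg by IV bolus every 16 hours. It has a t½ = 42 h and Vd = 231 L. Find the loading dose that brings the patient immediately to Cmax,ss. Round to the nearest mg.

f = (1/2)^(16/42) ≈ 0.767930; accumulation ratio R = 1/(1−f) ≈ 4.30904.
Loading dose to hit Cmax,ss on first dose: D_load = D_maint·R ≈ 963 × 4.30904 ≈ 4149.61 mg.

4150 mg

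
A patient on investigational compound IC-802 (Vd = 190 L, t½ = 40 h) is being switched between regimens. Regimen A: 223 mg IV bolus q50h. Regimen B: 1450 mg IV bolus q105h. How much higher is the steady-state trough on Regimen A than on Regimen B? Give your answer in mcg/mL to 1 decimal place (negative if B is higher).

-0.6 mcg/mL

Regimen A: f = (1/2)^(50/40) ≈ 0.4204; Cmin,ss = (223/190)·f/(1−f) ≈ 0.851 mcg/mL.
Regimen B: f = (1/2)^(105/40) ≈ 0.1621; Cmin,ss = (1450/190)·f/(1−f) ≈ 1.476 mcg/mL.
Difference ≈ 0.851 − 1.476 ≈ -0.625 mcg/mL.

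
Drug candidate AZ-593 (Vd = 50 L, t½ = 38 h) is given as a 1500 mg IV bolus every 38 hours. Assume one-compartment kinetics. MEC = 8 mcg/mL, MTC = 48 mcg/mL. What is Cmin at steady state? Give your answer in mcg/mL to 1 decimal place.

30.0 mcg/mL

The dosing interval is 1 half-life, so f = 2^(−1) = 0.5.
Accumulation ratio R = 1/(1 − f) = 1/0.5 = 2/1.
Single-dose peak C₀ = D/Vd = 1500/50 = 30 mcg/mL.
Steady-state peak Cmax,ss = C₀·R = 30 × 2/1 ≈ 60.000 mcg/mL.
Steady-state trough Cmin,ss = Cmax,ss·f ≈ 60.000 × 0.5 ≈ 30.000 mcg/mL.
Trough 30.0 mcg/mL vs MEC 8 mcg/mL: adequate.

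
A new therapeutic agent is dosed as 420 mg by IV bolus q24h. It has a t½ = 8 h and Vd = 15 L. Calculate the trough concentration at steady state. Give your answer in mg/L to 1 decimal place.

4.0 mg/L

The dosing interval is 3 half-lives, so f = 2^(−3) = 0.125.
Accumulation ratio R = 1/(1 − f) = 1/0.875 = 8/7.
Single-dose peak C₀ = D/Vd = 420/15 = 28 mg/L.
Steady-state peak Cmax,ss = C₀·R = 28 × 8/7 ≈ 32.000 mg/L.
Steady-state trough Cmin,ss = Cmax,ss·f ≈ 32.000 × 0.125 ≈ 4.000 mg/L.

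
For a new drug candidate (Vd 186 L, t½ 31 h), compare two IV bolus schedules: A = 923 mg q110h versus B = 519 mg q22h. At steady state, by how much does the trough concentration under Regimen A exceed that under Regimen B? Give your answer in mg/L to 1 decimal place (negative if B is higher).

-3.9 mg/L

Regimen A: f = (1/2)^(110/31) ≈ 0.0855; Cmin,ss = (923/186)·f/(1−f) ≈ 0.464 mg/L.
Regimen B: f = (1/2)^(22/31) ≈ 0.6115; Cmin,ss = (519/186)·f/(1−f) ≈ 4.392 mg/L.
Difference ≈ 0.464 − 4.392 ≈ -3.928 mg/L.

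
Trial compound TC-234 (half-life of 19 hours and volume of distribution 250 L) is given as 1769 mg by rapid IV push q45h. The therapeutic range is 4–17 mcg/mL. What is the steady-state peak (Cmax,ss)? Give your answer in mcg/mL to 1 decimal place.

8.8 mcg/mL

Over one 45-h interval, 45/19 ≈ 2.3684 half-lives elapse, leaving f ≈ 0.1937 of each dose.
At steady state, accumulation factor R = 1/(1 − e^(−kτ)) ≈ 1.2402.
Each bolus raises the concentration by D/Vd = 1769/250 ≈ 7.076 mcg/mL.
Cmax,ss = C₀/(1 − f) ≈ 7.076/0.8063 ≈ 8.776 mcg/mL.
Peak 8.8 mcg/mL vs MTC 17 mcg/mL: below toxic threshold.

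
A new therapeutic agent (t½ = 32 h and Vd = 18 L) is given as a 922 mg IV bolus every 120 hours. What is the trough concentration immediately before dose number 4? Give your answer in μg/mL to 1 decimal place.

4.1 μg/mL

f = (1/2)^(τ/t½) = (1/2)^(120/32) ≈ 0.0743.
C₀ = D/Vd = 922/18 ≈ 51.222 μg/mL.
Before the 4th dose, 3 doses have been given. Superposition: Cmin = C₀·(f + f² + … + f^3).
≈ 51.222 × (0.0743 + 0.0055 + 0.0004) ≈ 51.222 × 0.0802 ≈ 4.108 μg/mL.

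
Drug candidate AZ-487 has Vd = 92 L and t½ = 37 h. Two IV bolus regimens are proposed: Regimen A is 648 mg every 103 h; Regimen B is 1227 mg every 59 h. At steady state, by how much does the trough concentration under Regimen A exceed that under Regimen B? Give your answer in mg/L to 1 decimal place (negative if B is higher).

-5.4 mg/L

Regimen A: f = (1/2)^(103/37) ≈ 0.1452; Cmin,ss = (648/92)·f/(1−f) ≈ 1.196 mg/L.
Regimen B: f = (1/2)^(59/37) ≈ 0.3311; Cmin,ss = (1227/92)·f/(1−f) ≈ 6.602 mg/L.
Difference ≈ 1.196 − 6.602 ≈ -5.406 mg/L.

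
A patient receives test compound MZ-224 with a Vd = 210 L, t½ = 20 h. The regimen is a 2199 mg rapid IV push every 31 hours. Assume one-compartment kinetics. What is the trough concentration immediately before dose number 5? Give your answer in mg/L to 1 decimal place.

5.4 mg/L

f = (1/2)^(τ/t½) = (1/2)^(31/20) ≈ 0.3415.
C₀ = D/Vd = 2199/210 ≈ 10.471 mg/L.
Before the 5th dose, 4 doses have been given. Superposition: Cmin = C₀·(f + f² + … + f^4).
≈ 10.471 × (0.3415 + 0.1166 + 0.0398 + 0.0136) ≈ 10.471 × 0.5115 ≈ 5.356 mg/L.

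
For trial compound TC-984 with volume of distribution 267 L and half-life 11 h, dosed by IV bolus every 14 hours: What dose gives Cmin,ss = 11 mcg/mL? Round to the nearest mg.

4159 mg

τ/t½ = 14/11 ≈ 1.2727, so f = (1/2)^(14/11) ≈ 0.413877.
Cmin,ss = (D/Vd)·f/(1−f), so D = Cmin,ss·Vd·(1−f)/f.
D = 11 × 267 × (1−f)/f ≈ 11 × 267 × 1.41618 ≈ 4159.32 mg.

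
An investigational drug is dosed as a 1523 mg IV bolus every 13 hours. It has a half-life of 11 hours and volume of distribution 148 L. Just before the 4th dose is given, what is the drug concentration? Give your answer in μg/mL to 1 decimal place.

7.4 μg/mL

f = (1/2)^(τ/t½) = (1/2)^(13/11) ≈ 0.4408.
C₀ = D/Vd = 1523/148 ≈ 10.291 μg/mL.
Before the 4th dose, 3 doses have been given. Superposition: Cmin = C₀·(f + f² + … + f^3).
≈ 10.291 × (0.4408 + 0.1943 + 0.0856) ≈ 10.291 × 0.7207 ≈ 7.417 μg/mL.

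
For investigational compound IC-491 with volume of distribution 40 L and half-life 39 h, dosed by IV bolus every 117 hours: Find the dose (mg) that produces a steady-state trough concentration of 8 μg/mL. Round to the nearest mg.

2240 mg

τ/t½ = 117/39 ≈ 3, so f = (1/2)^(117/39) ≈ 0.125000.
Cmin,ss = (D/Vd)·f/(1−f), so D = Cmin,ss·Vd·(1−f)/f.
D = 8 × 40 × (1−f)/f ≈ 8 × 40 × 7.00000 ≈ 2240.00 mg.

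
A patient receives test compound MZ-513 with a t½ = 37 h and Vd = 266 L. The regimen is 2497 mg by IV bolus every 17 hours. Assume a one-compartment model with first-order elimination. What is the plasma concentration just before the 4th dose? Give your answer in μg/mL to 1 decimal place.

f = (1/2)^(τ/t½) = (1/2)^(17/37) ≈ 0.7273.
C₀ = D/Vd = 2497/266 ≈ 9.387 μg/mL.
Before the 4th dose, 3 doses have been given. Superposition: Cmin = C₀·(f + f² + … + f^3).
≈ 9.387 × (0.7273 + 0.5290 + 0.3847) ≈ 9.387 × 1.6410 ≈ 15.404 μg/mL.

15.4 μg/mL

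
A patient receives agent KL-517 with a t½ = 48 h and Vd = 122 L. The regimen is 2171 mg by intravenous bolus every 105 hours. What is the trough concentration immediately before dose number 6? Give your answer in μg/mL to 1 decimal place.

5.0 μg/mL

f = (1/2)^(τ/t½) = (1/2)^(105/48) ≈ 0.2195.
C₀ = D/Vd = 2171/122 ≈ 17.795 μg/mL.
Before the 6th dose, 5 doses have been given. Superposition: Cmin = C₀·(f + f² + … + f^5).
≈ 17.795 × (0.2195 + 0.0482 + 0.0106 + 0.0023 + 0.0005) ≈ 17.795 × 0.2811 ≈ 5.002 μg/mL.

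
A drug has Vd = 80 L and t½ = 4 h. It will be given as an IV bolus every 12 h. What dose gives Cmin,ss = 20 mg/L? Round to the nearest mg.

τ/t½ = 12/4 ≈ 3, so f = (1/2)^(12/4) ≈ 0.125000.
Cmin,ss = (D/Vd)·f/(1−f), so D = Cmin,ss·Vd·(1−f)/f.
D = 20 × 80 × (1−f)/f ≈ 20 × 80 × 7.00000 ≈ 11200.00 mg.

11200 mg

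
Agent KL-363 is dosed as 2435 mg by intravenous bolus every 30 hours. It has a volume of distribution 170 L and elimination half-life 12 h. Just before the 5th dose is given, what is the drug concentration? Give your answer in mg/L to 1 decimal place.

f = (1/2)^(τ/t½) = (1/2)^(30/12) ≈ 0.1768.
C₀ = D/Vd = 2435/170 ≈ 14.324 mg/L.
Before the 5th dose, 4 doses have been given. Superposition: Cmin = C₀·(f + f² + … + f^4).
≈ 14.324 × (0.1768 + 0.0313 + 0.0055 + 0.0010) ≈ 14.324 × 0.2146 ≈ 3.074 mg/L.

3.1 mg/L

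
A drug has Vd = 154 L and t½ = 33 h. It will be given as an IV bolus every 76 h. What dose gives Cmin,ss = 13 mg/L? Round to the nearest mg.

7878 mg

τ/t½ = 76/33 ≈ 2.303, so f = (1/2)^(76/33) ≈ 0.202637.
Cmin,ss = (D/Vd)·f/(1−f), so D = Cmin,ss·Vd·(1−f)/f.
D = 13 × 154 × (1−f)/f ≈ 13 × 154 × 3.93493 ≈ 7877.73 mg.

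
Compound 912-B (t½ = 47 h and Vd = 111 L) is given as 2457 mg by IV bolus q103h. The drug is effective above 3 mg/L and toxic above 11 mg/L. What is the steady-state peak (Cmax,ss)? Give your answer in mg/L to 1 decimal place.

28.3 mg/L

k = ln2/t½ = ln2/47 ≈ 0.014748 h⁻¹; fraction remaining f = e^(−kτ) = e^(−0.014748×103) ≈ 0.2189.
Accumulation ratio R = 1/(1 − f) ≈ 1/0.7811 ≈ 1.2802.
Single-dose peak C₀ = D/Vd = 2457/111 ≈ 22.135 mg/L.
Steady-state peak Cmax,ss = C₀·R ≈ 22.135 × 1.2802 ≈ 28.337 mg/L.
Peak 28.3 mg/L vs MTC 11 mg/L: exceeds toxic threshold.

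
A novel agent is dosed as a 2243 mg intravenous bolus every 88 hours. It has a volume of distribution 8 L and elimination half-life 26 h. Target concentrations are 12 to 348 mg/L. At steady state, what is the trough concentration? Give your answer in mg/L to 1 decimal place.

τ/t½ = 88/26 ≈ 3.3846, so fraction remaining f = (1/2)^(88/26) ≈ 0.0957.
Each bolus raises the concentration by D/Vd = 2243/8 ≈ 280.375 mg/L.
Steady-state trough Cmin,ss = C₀·f/(1−f) ≈ 280.375 × 0.0957/0.9043 ≈ 29.671 mg/L.
Trough 29.7 mg/L vs MEC 12 mg/L: adequate.

29.7 mg/L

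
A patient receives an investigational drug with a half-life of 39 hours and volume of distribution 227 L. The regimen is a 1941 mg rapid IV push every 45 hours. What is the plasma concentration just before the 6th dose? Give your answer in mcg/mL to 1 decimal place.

f = (1/2)^(τ/t½) = (1/2)^(45/39) ≈ 0.4494.
C₀ = D/Vd = 1941/227 ≈ 8.551 mcg/mL.
Before the 6th dose, 5 doses have been given. Superposition: Cmin = C₀·(f + f² + … + f^5).
≈ 8.551 × (0.4494 + 0.2020 + 0.0908 + 0.0408 + 0.0183) ≈ 8.551 × 0.8013 ≈ 6.852 mcg/mL.

6.9 mcg/mL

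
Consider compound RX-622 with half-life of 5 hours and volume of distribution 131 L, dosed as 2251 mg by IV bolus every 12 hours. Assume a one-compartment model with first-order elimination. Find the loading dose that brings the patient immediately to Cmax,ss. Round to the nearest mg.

2777 mg

f = (1/2)^(12/5) ≈ 0.189465; accumulation ratio R = 1/(1−f) ≈ 1.23375.
Loading dose to hit Cmax,ss on first dose: D_load = D_maint·R ≈ 2251 × 1.23375 ≈ 2777.17 mg.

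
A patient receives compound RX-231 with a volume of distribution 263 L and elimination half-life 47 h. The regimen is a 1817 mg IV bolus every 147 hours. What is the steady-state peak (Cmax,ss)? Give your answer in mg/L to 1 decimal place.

7.8 mg/L

k = ln2/t½ = ln2/47 ≈ 0.014748 h⁻¹; fraction remaining f = e^(−kτ) = e^(−0.014748×147) ≈ 0.1144.
At steady state, accumulation factor R = 1/(1 − e^(−kτ)) ≈ 1.1292.
Single-dose peak C₀ = D/Vd = 1817/263 ≈ 6.909 mg/L.
Steady-state peak Cmax,ss = C₀·R ≈ 6.909 × 1.1292 ≈ 7.802 mg/L.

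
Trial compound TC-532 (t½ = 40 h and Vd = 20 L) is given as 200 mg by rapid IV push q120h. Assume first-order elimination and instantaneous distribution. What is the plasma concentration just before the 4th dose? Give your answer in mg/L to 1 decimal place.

1.4 mg/L

f = (1/2)^(τ/t½) = (1/2)^(120/40) ≈ 0.1250.
C₀ = D/Vd = 200/20 ≈ 10.000 mg/L.
Before the 4th dose, 3 doses have been given. Superposition: Cmin = C₀·(f + f² + … + f^3).
≈ 10.000 × (0.1250 + 0.0156 + 0.0020) ≈ 10.000 × 0.1426 ≈ 1.426 mg/L.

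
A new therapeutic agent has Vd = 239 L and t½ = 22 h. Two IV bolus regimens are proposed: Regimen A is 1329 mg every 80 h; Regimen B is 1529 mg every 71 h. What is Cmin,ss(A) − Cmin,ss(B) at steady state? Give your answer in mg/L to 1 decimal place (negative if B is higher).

-0.3 mg/L

Regimen A: f = (1/2)^(80/22) ≈ 0.0804; Cmin,ss = (1329/239)·f/(1−f) ≈ 0.486 mg/L.
Regimen B: f = (1/2)^(71/22) ≈ 0.1068; Cmin,ss = (1529/239)·f/(1−f) ≈ 0.765 mg/L.
Difference ≈ 0.486 − 0.765 ≈ -0.279 mg/L.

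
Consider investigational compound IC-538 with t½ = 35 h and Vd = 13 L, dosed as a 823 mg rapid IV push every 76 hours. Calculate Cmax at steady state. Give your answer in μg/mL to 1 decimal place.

τ/t½ = 76/35 ≈ 2.1714, so fraction remaining f = (1/2)^(76/35) ≈ 0.2220.
Accumulation ratio R = 1/(1 − f) ≈ 1/0.7780 ≈ 1.2853.
Single-dose peak C₀ = D/Vd = 823/13 ≈ 63.308 μg/mL.
Steady-state peak Cmax,ss = C₀·R ≈ 63.308 × 1.2853 ≈ 81.370 μg/mL.

81.4 μg/mL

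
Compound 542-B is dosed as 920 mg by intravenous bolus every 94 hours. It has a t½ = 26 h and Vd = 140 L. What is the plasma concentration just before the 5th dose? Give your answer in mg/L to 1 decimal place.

0.6 mg/L

f = (1/2)^(τ/t½) = (1/2)^(94/26) ≈ 0.0816.
C₀ = D/Vd = 920/140 ≈ 6.571 mg/L.
Before the 5th dose, 4 doses have been given. Superposition: Cmin = C₀·(f + f² + … + f^4).
≈ 6.571 × (0.0816 + 0.0067 + 0.0005 + 0.0000) ≈ 6.571 × 0.0888 ≈ 0.584 mg/L.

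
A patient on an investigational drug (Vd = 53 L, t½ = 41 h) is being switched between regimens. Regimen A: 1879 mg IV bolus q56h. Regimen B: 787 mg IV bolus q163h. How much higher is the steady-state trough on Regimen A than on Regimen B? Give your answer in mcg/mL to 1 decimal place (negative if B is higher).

Regimen A: f = (1/2)^(56/41) ≈ 0.3880; Cmin,ss = (1879/53)·f/(1−f) ≈ 22.477 mcg/mL.
Regimen B: f = (1/2)^(163/41) ≈ 0.0636; Cmin,ss = (787/53)·f/(1−f) ≈ 1.009 mcg/mL.
Difference ≈ 22.477 − 1.009 ≈ 21.468 mcg/mL.

21.5 mcg/mL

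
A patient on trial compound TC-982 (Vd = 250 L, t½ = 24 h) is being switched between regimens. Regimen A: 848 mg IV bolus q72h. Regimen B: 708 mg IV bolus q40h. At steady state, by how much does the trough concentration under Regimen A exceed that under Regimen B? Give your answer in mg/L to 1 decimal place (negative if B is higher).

Regimen A: f = (1/2)^(72/24) ≈ 0.1250; Cmin,ss = (848/250)·f/(1−f) ≈ 0.485 mg/L.
Regimen B: f = (1/2)^(40/24) ≈ 0.3150; Cmin,ss = (708/250)·f/(1−f) ≈ 1.302 mg/L.
Difference ≈ 0.485 − 1.302 ≈ -0.817 mg/L.

-0.8 mg/L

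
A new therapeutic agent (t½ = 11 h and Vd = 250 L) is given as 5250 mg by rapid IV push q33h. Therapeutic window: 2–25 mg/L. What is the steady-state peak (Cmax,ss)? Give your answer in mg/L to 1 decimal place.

24.0 mg/L

τ = 33 h = 3 half-lives, so f = (1/2)^3 = 0.125.
At steady state, R = 1/(1 − 0.125) = 8/7.
Single-dose peak C₀ = D/Vd = 5250/250 = 21 mg/L.
Steady-state peak Cmax,ss = C₀·R = 21 × 8/7 ≈ 24.000 mg/L.
Peak 24.0 mg/L vs MTC 25 mg/L: below toxic threshold.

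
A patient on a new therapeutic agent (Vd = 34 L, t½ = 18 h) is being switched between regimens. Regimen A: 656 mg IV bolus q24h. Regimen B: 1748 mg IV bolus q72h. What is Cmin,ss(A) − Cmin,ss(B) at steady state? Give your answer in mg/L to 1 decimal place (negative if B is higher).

9.3 mg/L

Regimen A: f = (1/2)^(24/18) ≈ 0.3969; Cmin,ss = (656/34)·f/(1−f) ≈ 12.697 mg/L.
Regimen B: f = (1/2)^(72/18) ≈ 0.0625; Cmin,ss = (1748/34)·f/(1−f) ≈ 3.427 mg/L.
Difference ≈ 12.697 − 3.427 ≈ 9.270 mg/L.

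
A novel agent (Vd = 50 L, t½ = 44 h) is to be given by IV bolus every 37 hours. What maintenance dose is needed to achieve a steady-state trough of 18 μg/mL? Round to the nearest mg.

τ/t½ = 37/44 ≈ 0.84091, so f = (1/2)^(37/44) ≈ 0.558292.
Cmin,ss = (D/Vd)·f/(1−f), so D = Cmin,ss·Vd·(1−f)/f.
D = 18 × 50 × (1−f)/f ≈ 18 × 50 × 0.79118 ≈ 712.06 mg.

712 mg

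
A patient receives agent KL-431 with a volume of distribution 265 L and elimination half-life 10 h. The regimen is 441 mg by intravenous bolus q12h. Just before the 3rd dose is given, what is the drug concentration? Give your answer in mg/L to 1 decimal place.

f = (1/2)^(τ/t½) = (1/2)^(12/10) ≈ 0.4353.
C₀ = D/Vd = 441/265 ≈ 1.664 mg/L.
Before the 3rd dose, 2 doses have been given. Superposition: Cmin = C₀·(f + f²).
≈ 1.664 × (0.4353 + 0.1895) ≈ 1.664 × 0.6248 ≈ 1.040 mg/L.

1.0 mg/L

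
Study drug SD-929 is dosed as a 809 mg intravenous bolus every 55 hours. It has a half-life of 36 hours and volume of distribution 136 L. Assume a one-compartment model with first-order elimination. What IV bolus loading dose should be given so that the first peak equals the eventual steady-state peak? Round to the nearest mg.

1239 mg

f = (1/2)^(55/36) ≈ 0.346811; accumulation ratio R = 1/(1−f) ≈ 1.53095.
Loading dose to hit Cmax,ss on first dose: D_load = D_maint·R ≈ 809 × 1.53095 ≈ 1238.54 mg.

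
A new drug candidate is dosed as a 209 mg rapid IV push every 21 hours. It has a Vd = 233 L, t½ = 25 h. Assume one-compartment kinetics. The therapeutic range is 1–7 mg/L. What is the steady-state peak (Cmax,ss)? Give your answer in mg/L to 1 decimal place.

2.0 mg/L

τ/t½ = 21/25 ≈ 0.84, so fraction remaining f = (1/2)^(21/25) ≈ 0.5586.
Accumulation ratio R = 1/(1 − f) ≈ 1/0.4414 ≈ 2.2655.
Single-dose peak C₀ = D/Vd = 209/233 ≈ 0.897 mg/L.
Steady-state peak Cmax,ss = C₀·R ≈ 0.897 × 2.2655 ≈ 2.032 mg/L.
Peak 2.0 mg/L vs MTC 7 mg/L: below toxic threshold.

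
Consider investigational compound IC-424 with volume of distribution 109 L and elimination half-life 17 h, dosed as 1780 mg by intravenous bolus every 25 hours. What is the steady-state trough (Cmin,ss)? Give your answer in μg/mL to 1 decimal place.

k = ln2/t½ = ln2/17 ≈ 0.040773 h⁻¹; fraction remaining f = e^(−kτ) = e^(−0.040773×25) ≈ 0.3608.
Accumulation ratio R = 1/(1 − f) ≈ 1/0.6392 ≈ 1.5645.
Each bolus raises the concentration by D/Vd = 1780/109 ≈ 16.330 μg/mL.
Steady-state peak Cmax,ss = C₀·R ≈ 16.330 × 1.5645 ≈ 25.548 μg/mL.
One interval later, Cmin,ss = Cmax,ss·e^(−kτ) ≈ 25.548 × 0.3608 ≈ 9.218 μg/mL.

9.2 μg/mL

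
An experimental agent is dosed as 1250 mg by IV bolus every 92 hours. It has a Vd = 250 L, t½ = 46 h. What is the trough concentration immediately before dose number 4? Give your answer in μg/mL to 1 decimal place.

f = (1/2)^(τ/t½) = (1/2)^(92/46) ≈ 0.2500.
C₀ = D/Vd = 1250/250 ≈ 5.000 μg/mL.
Before the 4th dose, 3 doses have been given. Superposition: Cmin = C₀·(f + f² + … + f^3).
≈ 5.000 × (0.2500 + 0.0625 + 0.0156) ≈ 5.000 × 0.3281 ≈ 1.641 μg/mL.

1.6 μg/mL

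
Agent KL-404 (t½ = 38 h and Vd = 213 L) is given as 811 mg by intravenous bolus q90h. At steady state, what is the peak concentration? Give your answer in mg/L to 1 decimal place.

k = ln2/t½ = ln2/38 ≈ 0.018241 h⁻¹; fraction remaining f = e^(−kτ) = e^(−0.018241×90) ≈ 0.1937.
At steady state, accumulation factor R = 1/(1 − e^(−kτ)) ≈ 1.2402.
Single-dose peak C₀ = D/Vd = 811/213 ≈ 3.808 mg/L.
Steady-state peak Cmax,ss = C₀·R ≈ 3.808 × 1.2402 ≈ 4.723 mg/L.

4.7 mg/L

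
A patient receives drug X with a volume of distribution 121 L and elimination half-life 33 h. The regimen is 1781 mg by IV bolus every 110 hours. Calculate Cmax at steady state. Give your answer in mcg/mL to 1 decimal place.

16.3 mcg/mL

k = ln2/t½ = ln2/33 ≈ 0.021004 h⁻¹; fraction remaining f = e^(−kτ) = e^(−0.021004×110) ≈ 0.0992.
At steady state, accumulation factor R = 1/(1 − e^(−kτ)) ≈ 1.1101.
Each bolus raises the concentration by D/Vd = 1781/121 ≈ 14.719 mcg/mL.
Cmax,ss = C₀/(1 − f) ≈ 14.719/0.9008 ≈ 16.340 mcg/mL.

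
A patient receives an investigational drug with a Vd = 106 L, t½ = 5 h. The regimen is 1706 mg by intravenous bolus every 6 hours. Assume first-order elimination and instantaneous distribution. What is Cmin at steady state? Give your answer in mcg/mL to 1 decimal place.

12.4 mcg/mL

Over one 6-h interval, 6/5 ≈ 1.2 half-lives elapse, leaving f ≈ 0.4353 of each dose.
Single-dose peak C₀ = D/Vd = 1706/106 ≈ 16.094 mcg/mL.
Steady-state trough Cmin,ss = C₀·f/(1−f) ≈ 16.094 × 0.4353/0.5647 ≈ 12.406 mcg/mL.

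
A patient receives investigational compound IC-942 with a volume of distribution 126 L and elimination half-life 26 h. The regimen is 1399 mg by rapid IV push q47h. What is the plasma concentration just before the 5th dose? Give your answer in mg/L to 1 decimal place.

4.4 mg/L

f = (1/2)^(τ/t½) = (1/2)^(47/26) ≈ 0.2856.
C₀ = D/Vd = 1399/126 ≈ 11.103 mg/L.
Before the 5th dose, 4 doses have been given. Superposition: Cmin = C₀·(f + f² + … + f^4).
≈ 11.103 × (0.2856 + 0.0816 + 0.0233 + 0.0067) ≈ 11.103 × 0.3972 ≈ 4.410 mg/L.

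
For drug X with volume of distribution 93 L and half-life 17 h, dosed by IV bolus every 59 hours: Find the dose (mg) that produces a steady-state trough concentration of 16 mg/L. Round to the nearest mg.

τ/t½ = 59/17 ≈ 3.4706, so f = (1/2)^(59/17) ≈ 0.090209.
Cmin,ss = (D/Vd)·f/(1−f), so D = Cmin,ss·Vd·(1−f)/f.
D = 16 × 93 × (1−f)/f ≈ 16 × 93 × 10.08537 ≈ 15007.03 mg.

15007 mg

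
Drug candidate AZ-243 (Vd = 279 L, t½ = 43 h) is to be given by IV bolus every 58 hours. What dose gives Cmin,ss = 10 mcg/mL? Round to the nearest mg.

τ/t½ = 58/43 ≈ 1.3488, so f = (1/2)^(58/43) ≈ 0.392608.
Cmin,ss = (D/Vd)·f/(1−f), so D = Cmin,ss·Vd·(1−f)/f.
D = 10 × 279 × (1−f)/f ≈ 10 × 279 × 1.54707 ≈ 4316.33 mg.

4316 mg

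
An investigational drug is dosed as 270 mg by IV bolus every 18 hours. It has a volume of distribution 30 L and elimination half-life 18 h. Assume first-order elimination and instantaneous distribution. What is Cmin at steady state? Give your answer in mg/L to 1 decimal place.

9.0 mg/L

The dosing interval is 1 half-life, so f = 2^(−1) = 0.5.
At steady state, R = 1/(1 − 0.5) = 2/1.
Single-dose peak C₀ = D/Vd = 270/30 = 9 mg/L.
Steady-state peak Cmax,ss = C₀·R = 9 × 2/1 ≈ 18.000 mg/L.
Steady-state trough Cmin,ss = Cmax,ss·f ≈ 18.000 × 0.5 ≈ 9.000 mg/L.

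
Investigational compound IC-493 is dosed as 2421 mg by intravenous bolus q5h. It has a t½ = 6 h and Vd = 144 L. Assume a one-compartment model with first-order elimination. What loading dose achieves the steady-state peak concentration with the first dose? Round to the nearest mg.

f = (1/2)^(5/6) ≈ 0.561231; accumulation ratio R = 1/(1−f) ≈ 2.27910.
Loading dose to hit Cmax,ss on first dose: D_load = D_maint·R ≈ 2421 × 2.27910 ≈ 5517.70 mg.

5518 mg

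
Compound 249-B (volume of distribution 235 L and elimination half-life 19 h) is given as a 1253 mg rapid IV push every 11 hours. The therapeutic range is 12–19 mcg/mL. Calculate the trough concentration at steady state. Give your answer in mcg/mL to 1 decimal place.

τ/t½ = 11/19 ≈ 0.57895, so fraction remaining f = (1/2)^(11/19) ≈ 0.6695.
Accumulation ratio R = 1/(1 − f) ≈ 1/0.3305 ≈ 3.0257.
Single-dose peak C₀ = D/Vd = 1253/235 ≈ 5.332 mcg/mL.
Cmax,ss = C₀/(1 − f) ≈ 5.332/0.3305 ≈ 16.133 mcg/mL.
Steady-state trough Cmin,ss = Cmax,ss·f ≈ 16.133 × 0.6695 ≈ 10.801 mcg/mL.
Trough 10.8 mcg/mL vs MEC 12 mcg/mL: subtherapeutic.

10.8 mcg/mL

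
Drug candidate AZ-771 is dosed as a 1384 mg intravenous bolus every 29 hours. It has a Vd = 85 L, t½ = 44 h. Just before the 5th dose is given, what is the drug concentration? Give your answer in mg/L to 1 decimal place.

f = (1/2)^(τ/t½) = (1/2)^(29/44) ≈ 0.6333.
C₀ = D/Vd = 1384/85 ≈ 16.282 mg/L.
Before the 5th dose, 4 doses have been given. Superposition: Cmin = C₀·(f + f² + … + f^4).
≈ 16.282 × (0.6333 + 0.4011 + 0.2540 + 0.1609) ≈ 16.282 × 1.4493 ≈ 23.598 mg/L.

23.6 mg/L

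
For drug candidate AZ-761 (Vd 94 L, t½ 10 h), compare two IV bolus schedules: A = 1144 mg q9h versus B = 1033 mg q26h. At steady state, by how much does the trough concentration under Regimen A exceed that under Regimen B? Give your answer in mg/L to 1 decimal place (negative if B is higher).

Regimen A: f = (1/2)^(9/10) ≈ 0.5359; Cmin,ss = (1144/94)·f/(1−f) ≈ 14.053 mg/L.
Regimen B: f = (1/2)^(26/10) ≈ 0.1649; Cmin,ss = (1033/94)·f/(1−f) ≈ 2.170 mg/L.
Difference ≈ 14.053 − 2.170 ≈ 11.883 mg/L.

11.9 mg/L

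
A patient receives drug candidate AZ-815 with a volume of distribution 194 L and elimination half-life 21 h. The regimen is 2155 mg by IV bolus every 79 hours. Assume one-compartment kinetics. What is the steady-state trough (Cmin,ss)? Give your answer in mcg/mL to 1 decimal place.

0.9 mcg/mL

Over one 79-h interval, 79/21 ≈ 3.7619 half-lives elapse, leaving f ≈ 0.0737 of each dose.
Single-dose peak C₀ = D/Vd = 2155/194 ≈ 11.108 mcg/mL.
Steady-state trough Cmin,ss = C₀·f/(1−f) ≈ 11.108 × 0.0737/0.9263 ≈ 0.884 mcg/mL.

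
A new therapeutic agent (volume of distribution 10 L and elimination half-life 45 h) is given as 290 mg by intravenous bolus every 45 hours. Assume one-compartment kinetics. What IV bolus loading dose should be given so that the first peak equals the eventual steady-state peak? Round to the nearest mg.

580 mg

f = (1/2)^(45/45) ≈ 0.500000; accumulation ratio R = 1/(1−f) ≈ 2.00000.
Loading dose to hit Cmax,ss on first dose: D_load = D_maint·R ≈ 290 × 2.00000 ≈ 580.00 mg.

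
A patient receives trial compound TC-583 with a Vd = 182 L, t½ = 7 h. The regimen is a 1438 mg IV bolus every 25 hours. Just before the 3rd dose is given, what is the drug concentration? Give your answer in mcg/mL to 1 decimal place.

f = (1/2)^(τ/t½) = (1/2)^(25/7) ≈ 0.0841.
C₀ = D/Vd = 1438/182 ≈ 7.901 mcg/mL.
Before the 3rd dose, 2 doses have been given. Superposition: Cmin = C₀·(f + f²).
≈ 7.901 × (0.0841 + 0.0071) ≈ 7.901 × 0.0912 ≈ 0.721 mcg/mL.

0.7 mcg/mL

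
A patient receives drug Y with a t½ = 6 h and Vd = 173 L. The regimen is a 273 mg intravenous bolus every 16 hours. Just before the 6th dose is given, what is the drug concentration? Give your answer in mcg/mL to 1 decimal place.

0.3 mcg/mL

f = (1/2)^(τ/t½) = (1/2)^(16/6) ≈ 0.1575.
C₀ = D/Vd = 273/173 ≈ 1.578 mcg/mL.
Before the 6th dose, 5 doses have been given. Superposition: Cmin = C₀·(f + f² + … + f^5).
≈ 1.578 × (0.1575 + 0.0248 + 0.0039 + 0.0006 + 0.0001) ≈ 1.578 × 0.1869 ≈ 0.295 mcg/mL.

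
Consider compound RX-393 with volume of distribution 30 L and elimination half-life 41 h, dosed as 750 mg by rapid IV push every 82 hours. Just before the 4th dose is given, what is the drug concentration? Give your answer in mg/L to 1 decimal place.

8.2 mg/L

f = (1/2)^(τ/t½) = (1/2)^(82/41) ≈ 0.2500.
C₀ = D/Vd = 750/30 ≈ 25.000 mg/L.
Before the 4th dose, 3 doses have been given. Superposition: Cmin = C₀·(f + f² + … + f^3).
≈ 25.000 × (0.2500 + 0.0625 + 0.0156) ≈ 25.000 × 0.3281 ≈ 8.203 mg/L.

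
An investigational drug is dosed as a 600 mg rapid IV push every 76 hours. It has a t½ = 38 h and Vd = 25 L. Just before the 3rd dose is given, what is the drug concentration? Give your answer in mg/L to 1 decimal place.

f = (1/2)^(τ/t½) = (1/2)^(76/38) ≈ 0.2500.
C₀ = D/Vd = 600/25 ≈ 24.000 mg/L.
Before the 3rd dose, 2 doses have been given. Superposition: Cmin = C₀·(f + f²).
≈ 24.000 × (0.2500 + 0.0625) ≈ 24.000 × 0.3125 ≈ 7.500 mg/L.

7.5 mg/L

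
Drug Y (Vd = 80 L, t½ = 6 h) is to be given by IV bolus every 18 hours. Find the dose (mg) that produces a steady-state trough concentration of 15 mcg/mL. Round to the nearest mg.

τ/t½ = 18/6 ≈ 3, so f = (1/2)^(18/6) ≈ 0.125000.
Cmin,ss = (D/Vd)·f/(1−f), so D = Cmin,ss·Vd·(1−f)/f.
D = 15 × 80 × (1−f)/f ≈ 15 × 80 × 7.00000 ≈ 8400.00 mg.

8400 mg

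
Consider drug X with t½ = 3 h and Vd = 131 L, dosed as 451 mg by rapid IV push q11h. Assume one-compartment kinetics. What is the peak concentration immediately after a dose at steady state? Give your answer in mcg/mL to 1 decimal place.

k = ln2/t½ = ln2/3 ≈ 0.231049 h⁻¹; fraction remaining f = e^(−kτ) = e^(−0.231049×11) ≈ 0.0787.
At steady state, accumulation factor R = 1/(1 − e^(−kτ)) ≈ 1.0854.
Single-dose peak C₀ = D/Vd = 451/131 ≈ 3.443 mcg/mL.
Steady-state peak Cmax,ss = C₀·R ≈ 3.443 × 1.0854 ≈ 3.737 mcg/mL.

3.7 mcg/mL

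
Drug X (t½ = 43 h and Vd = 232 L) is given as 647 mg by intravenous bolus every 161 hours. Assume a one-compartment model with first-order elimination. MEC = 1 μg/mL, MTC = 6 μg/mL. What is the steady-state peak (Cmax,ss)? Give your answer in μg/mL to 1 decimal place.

τ/t½ = 161/43 ≈ 3.7442, so fraction remaining f = (1/2)^(161/43) ≈ 0.0746.
Accumulation ratio R = 1/(1 − f) ≈ 1/0.9254 ≈ 1.0806.
Each bolus raises the concentration by D/Vd = 647/232 ≈ 2.789 μg/mL.
Steady-state peak Cmax,ss = C₀·R ≈ 2.789 × 1.0806 ≈ 3.014 μg/mL.
Peak 3.0 μg/mL vs MTC 6 μg/mL: below toxic threshold.

3.0 μg/mL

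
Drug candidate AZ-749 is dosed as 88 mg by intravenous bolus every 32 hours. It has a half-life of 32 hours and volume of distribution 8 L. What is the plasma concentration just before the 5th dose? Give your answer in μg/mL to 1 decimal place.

f = (1/2)^(τ/t½) = (1/2)^(32/32) ≈ 0.5000.
C₀ = D/Vd = 88/8 ≈ 11.000 μg/mL.
Before the 5th dose, 4 doses have been given. Superposition: Cmin = C₀·(f + f² + … + f^4).
≈ 11.000 × (0.5000 + 0.2500 + 0.1250 + 0.0625) ≈ 11.000 × 0.9375 ≈ 10.312 μg/mL.

10.3 μg/mL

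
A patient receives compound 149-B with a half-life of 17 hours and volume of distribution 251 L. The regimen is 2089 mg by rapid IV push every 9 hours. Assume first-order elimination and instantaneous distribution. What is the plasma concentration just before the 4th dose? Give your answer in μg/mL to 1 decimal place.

12.5 μg/mL

f = (1/2)^(τ/t½) = (1/2)^(9/17) ≈ 0.6928.
C₀ = D/Vd = 2089/251 ≈ 8.323 μg/mL.
Before the 4th dose, 3 doses have been given. Superposition: Cmin = C₀·(f + f² + … + f^3).
≈ 8.323 × (0.6928 + 0.4800 + 0.3325) ≈ 8.323 × 1.5053 ≈ 12.529 μg/mL.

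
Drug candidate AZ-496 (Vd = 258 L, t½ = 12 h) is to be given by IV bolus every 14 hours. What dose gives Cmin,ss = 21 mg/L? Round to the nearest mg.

τ/t½ = 14/12 ≈ 1.1667, so f = (1/2)^(14/12) ≈ 0.445449.
Cmin,ss = (D/Vd)·f/(1−f), so D = Cmin,ss·Vd·(1−f)/f.
D = 21 × 258 × (1−f)/f ≈ 21 × 258 × 1.24493 ≈ 6745.03 mg.

6745 mg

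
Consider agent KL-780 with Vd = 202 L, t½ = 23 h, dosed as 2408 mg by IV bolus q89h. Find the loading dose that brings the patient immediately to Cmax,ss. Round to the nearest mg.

f = (1/2)^(89/23) ≈ 0.068414; accumulation ratio R = 1/(1−f) ≈ 1.07344.
Loading dose to hit Cmax,ss on first dose: D_load = D_maint·R ≈ 2408 × 1.07344 ≈ 2584.84 mg.

2585 mg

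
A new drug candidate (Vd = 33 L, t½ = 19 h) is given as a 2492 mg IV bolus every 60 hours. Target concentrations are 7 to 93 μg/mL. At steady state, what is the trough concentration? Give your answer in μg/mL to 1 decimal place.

τ/t½ = 60/19 ≈ 3.1579, so fraction remaining f = (1/2)^(60/19) ≈ 0.1120.
Accumulation ratio R = 1/(1 − f) ≈ 1/0.8880 ≈ 1.1261.
Single-dose peak C₀ = D/Vd = 2492/33 ≈ 75.515 μg/mL.
Steady-state peak Cmax,ss = C₀·R ≈ 75.515 × 1.1261 ≈ 85.037 μg/mL.
One interval later, Cmin,ss = Cmax,ss·e^(−kτ) ≈ 85.037 × 0.1120 ≈ 9.524 μg/mL.
Trough 9.5 μg/mL vs MEC 7 μg/mL: adequate.

9.5 μg/mL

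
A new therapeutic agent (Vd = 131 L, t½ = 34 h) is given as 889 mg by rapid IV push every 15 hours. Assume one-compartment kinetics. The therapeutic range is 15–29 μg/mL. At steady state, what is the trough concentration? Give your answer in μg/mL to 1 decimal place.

Over one 15-h interval, 15/34 ≈ 0.44118 half-lives elapse, leaving f ≈ 0.7365 of each dose.
At steady state, accumulation factor R = 1/(1 − e^(−kτ)) ≈ 3.7951.
Each bolus raises the concentration by D/Vd = 889/131 ≈ 6.786 μg/mL.
Cmax,ss = C₀/(1 − f) ≈ 6.786/0.2635 ≈ 25.753 μg/mL.
Steady-state trough Cmin,ss = Cmax,ss·f ≈ 25.753 × 0.7365 ≈ 18.967 μg/mL.
Trough 19.0 μg/mL vs MEC 15 μg/mL: adequate.

19.0 μg/mL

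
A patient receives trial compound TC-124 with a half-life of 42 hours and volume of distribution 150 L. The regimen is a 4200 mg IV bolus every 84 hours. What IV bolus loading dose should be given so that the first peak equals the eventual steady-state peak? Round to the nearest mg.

f = (1/2)^(84/42) ≈ 0.250000; accumulation ratio R = 1/(1−f) ≈ 1.33333.
Loading dose to hit Cmax,ss on first dose: D_load = D_maint·R ≈ 4200 × 1.33333 ≈ 5599.99 mg.

5600 mg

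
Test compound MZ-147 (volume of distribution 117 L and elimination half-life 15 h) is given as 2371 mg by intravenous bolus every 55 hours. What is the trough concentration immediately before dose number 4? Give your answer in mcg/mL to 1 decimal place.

f = (1/2)^(τ/t½) = (1/2)^(55/15) ≈ 0.0787.
C₀ = D/Vd = 2371/117 ≈ 20.265 mcg/mL.
Before the 4th dose, 3 doses have been given. Superposition: Cmin = C₀·(f + f² + … + f^3).
≈ 20.265 × (0.0787 + 0.0062 + 0.0005) ≈ 20.265 × 0.0854 ≈ 1.731 mcg/mL.

1.7 mcg/mL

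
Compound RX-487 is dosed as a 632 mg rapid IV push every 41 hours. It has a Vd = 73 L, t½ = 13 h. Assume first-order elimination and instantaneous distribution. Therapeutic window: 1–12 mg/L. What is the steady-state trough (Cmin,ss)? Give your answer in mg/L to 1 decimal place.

1.1 mg/L

τ/t½ = 41/13 ≈ 3.1538, so fraction remaining f = (1/2)^(41/13) ≈ 0.1124.
Accumulation ratio R = 1/(1 − f) ≈ 1/0.8876 ≈ 1.1266.
Single-dose peak C₀ = D/Vd = 632/73 ≈ 8.658 mg/L.
Steady-state peak Cmax,ss = C₀·R ≈ 8.658 × 1.1266 ≈ 9.754 mg/L.
Steady-state trough Cmin,ss = Cmax,ss·f ≈ 9.754 × 0.1124 ≈ 1.096 mg/L.
Trough 1.1 mg/L vs MEC 1 mg/L: adequate.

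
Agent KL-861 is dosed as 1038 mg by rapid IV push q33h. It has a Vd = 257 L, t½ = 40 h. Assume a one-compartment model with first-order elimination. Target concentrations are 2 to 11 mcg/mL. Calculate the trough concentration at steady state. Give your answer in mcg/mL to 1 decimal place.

k = ln2/t½ = ln2/40 ≈ 0.017329 h⁻¹; fraction remaining f = e^(−kτ) = e^(−0.017329×33) ≈ 0.5645.
Accumulation ratio R = 1/(1 − f) ≈ 1/0.4355 ≈ 2.2962.
Single-dose peak C₀ = D/Vd = 1038/257 ≈ 4.039 mcg/mL.
Cmax,ss = C₀/(1 − f) ≈ 4.039/0.4355 ≈ 9.274 mcg/mL.
One interval later, Cmin,ss = Cmax,ss·e^(−kτ) ≈ 9.274 × 0.5645 ≈ 5.235 mcg/mL.
Trough 5.2 mcg/mL vs MEC 2 mcg/mL: adequate.

5.2 mcg/mL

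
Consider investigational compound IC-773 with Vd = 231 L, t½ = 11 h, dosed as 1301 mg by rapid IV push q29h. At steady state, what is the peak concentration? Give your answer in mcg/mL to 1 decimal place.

Over one 29-h interval, 29/11 ≈ 2.6364 half-lives elapse, leaving f ≈ 0.1608 of each dose.
Accumulation ratio R = 1/(1 − f) ≈ 1/0.8392 ≈ 1.1916.
Single-dose peak C₀ = D/Vd = 1301/231 ≈ 5.632 mcg/mL.
Steady-state peak Cmax,ss = C₀·R ≈ 5.632 × 1.1916 ≈ 6.711 mcg/mL.

6.7 mcg/mL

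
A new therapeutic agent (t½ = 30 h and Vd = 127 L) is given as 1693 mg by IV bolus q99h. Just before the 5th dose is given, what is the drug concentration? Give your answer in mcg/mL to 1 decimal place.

f = (1/2)^(τ/t½) = (1/2)^(99/30) ≈ 0.1015.
C₀ = D/Vd = 1693/127 ≈ 13.331 mcg/mL.
Before the 5th dose, 4 doses have been given. Superposition: Cmin = C₀·(f + f² + … + f^4).
≈ 13.331 × (0.1015 + 0.0103 + 0.0010 + 0.0001) ≈ 13.331 × 0.1129 ≈ 1.505 mcg/mL.

1.5 mcg/mL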